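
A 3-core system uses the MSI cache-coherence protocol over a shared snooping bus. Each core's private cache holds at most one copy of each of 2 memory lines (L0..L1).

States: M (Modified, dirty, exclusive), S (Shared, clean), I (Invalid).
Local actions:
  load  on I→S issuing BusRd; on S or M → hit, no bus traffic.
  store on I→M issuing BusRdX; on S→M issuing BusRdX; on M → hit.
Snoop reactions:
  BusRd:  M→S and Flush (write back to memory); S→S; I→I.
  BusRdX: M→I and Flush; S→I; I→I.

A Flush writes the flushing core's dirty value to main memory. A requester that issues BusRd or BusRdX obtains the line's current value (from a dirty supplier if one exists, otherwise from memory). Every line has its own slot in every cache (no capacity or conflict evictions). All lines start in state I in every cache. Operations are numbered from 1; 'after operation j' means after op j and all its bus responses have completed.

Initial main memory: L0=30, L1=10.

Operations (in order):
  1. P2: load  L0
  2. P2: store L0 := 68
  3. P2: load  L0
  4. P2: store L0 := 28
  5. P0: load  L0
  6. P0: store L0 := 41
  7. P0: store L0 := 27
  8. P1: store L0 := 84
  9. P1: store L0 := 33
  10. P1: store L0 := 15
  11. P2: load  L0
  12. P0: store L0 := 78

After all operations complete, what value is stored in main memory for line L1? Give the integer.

memory[L1] = 10

[1] P2: load  L0 | P0:I, P1:I, P2:S(30) | bus: BusRd
[2] P2: store L0 := 68 | P0:I, P1:I, P2:M(68) | bus: BusRdX
[3] P2: load  L0 | P0:I, P1:I, P2:M(68) | bus: none
[4] P2: store L0 := 28 | P0:I, P1:I, P2:M(28) | bus: none
[5] P0: load  L0 | P0:S(28), P1:I, P2:S(28) | bus: BusRd,Flush
[6] P0: store L0 := 41 | P0:M(41), P1:I, P2:I | bus: BusRdX
[7] P0: store L0 := 27 | P0:M(27), P1:I, P2:I | bus: none
[8] P1: store L0 := 84 | P0:I, P1:M(84), P2:I | bus: BusRdX,Flush
[9] P1: store L0 := 33 | P0:I, P1:M(33), P2:I | bus: none
[10] P1: store L0 := 15 | P0:I, P1:M(15), P2:I | bus: none
[11] P2: load  L0 | P0:I, P1:S(15), P2:S(15) | bus: BusRd,Flush
[12] P0: store L0 := 78 | P0:M(78), P1:I, P2:I | bus: BusRdX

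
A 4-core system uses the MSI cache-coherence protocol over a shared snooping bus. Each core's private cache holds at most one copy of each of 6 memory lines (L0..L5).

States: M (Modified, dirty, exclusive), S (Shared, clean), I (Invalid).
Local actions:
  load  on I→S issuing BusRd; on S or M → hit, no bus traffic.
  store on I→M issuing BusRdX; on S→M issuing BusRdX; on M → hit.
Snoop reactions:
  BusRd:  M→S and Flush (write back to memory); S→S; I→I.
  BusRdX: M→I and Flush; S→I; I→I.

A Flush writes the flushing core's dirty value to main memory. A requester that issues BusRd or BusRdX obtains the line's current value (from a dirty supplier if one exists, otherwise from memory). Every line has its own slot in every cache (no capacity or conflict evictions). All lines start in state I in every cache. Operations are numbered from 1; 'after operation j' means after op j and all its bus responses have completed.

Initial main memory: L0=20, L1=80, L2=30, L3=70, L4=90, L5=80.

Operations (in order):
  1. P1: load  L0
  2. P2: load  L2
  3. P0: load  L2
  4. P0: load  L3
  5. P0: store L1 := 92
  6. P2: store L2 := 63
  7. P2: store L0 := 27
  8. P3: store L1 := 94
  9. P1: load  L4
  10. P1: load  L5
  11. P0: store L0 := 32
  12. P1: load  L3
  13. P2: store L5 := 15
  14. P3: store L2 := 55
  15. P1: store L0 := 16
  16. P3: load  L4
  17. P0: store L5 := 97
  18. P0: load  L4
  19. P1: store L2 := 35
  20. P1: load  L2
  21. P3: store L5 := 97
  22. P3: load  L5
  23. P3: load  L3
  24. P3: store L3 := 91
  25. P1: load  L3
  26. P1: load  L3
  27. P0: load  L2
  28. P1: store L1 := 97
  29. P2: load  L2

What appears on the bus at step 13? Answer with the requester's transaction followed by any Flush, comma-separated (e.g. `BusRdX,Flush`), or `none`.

  op1 P1: load  L0 → I/S/I/I on L0; bus BusRd; mem=20
  op2 P2: load  L2 → I/I/S/I on L2; bus BusRd; mem=30
  op3 P0: load  L2 → S/I/S/I on L2; bus BusRd; mem=30
  op4 P0: load  L3 → S/I/I/I on L3; bus BusRd; mem=70
  op5 P0: store L1 := 92 → M/I/I/I on L1; bus BusRdX; mem=80
  op6 P2: store L2 := 63 → I/I/M/I on L2; bus BusRdX; mem=30
  op7 P2: store L0 := 27 → I/I/M/I on L0; bus BusRdX; mem=20
  op8 P3: store L1 := 94 → I/I/I/M on L1; bus BusRdX Flush; mem=92
  op9 P1: load  L4 → I/S/I/I on L4; bus BusRd; mem=90
  op10 P1: load  L5 → I/S/I/I on L5; bus BusRd; mem=80
  op11 P0: store L0 := 32 → M/I/I/I on L0; bus BusRdX Flush; mem=27
  op12 P1: load  L3 → S/S/I/I on L3; bus BusRd; mem=70
  op13 P2: store L5 := 15 → I/I/M/I on L5; bus BusRdX; mem=80
  op14 P3: store L2 := 55 → I/I/I/M on L2; bus BusRdX Flush; mem=63
  op15 P1: store L0 := 16 → I/M/I/I on L0; bus BusRdX Flush; mem=32
  op16 P3: load  L4 → I/S/I/S on L4; bus BusRd; mem=90
  op17 P0: store L5 := 97 → M/I/I/I on L5; bus BusRdX Flush; mem=15
  op18 P0: load  L4 → S/S/I/S on L4; bus BusRd; mem=90
  op19 P1: store L2 := 35 → I/M/I/I on L2; bus BusRdX Flush; mem=55
  op20 P1: load  L2 → I/M/I/I on L2; bus (none); mem=55
  op21 P3: store L5 := 97 → I/I/I/M on L5; bus BusRdX Flush; mem=97
  op22 P3: load  L5 → I/I/I/M on L5; bus (none); mem=97
  op23 P3: load  L3 → S/S/I/S on L3; bus BusRd; mem=70
  op24 P3: store L3 := 91 → I/I/I/M on L3; bus BusRdX; mem=70
  op25 P1: load  L3 → I/S/I/S on L3; bus BusRd Flush; mem=91
  op26 P1: load  L3 → I/S/I/S on L3; bus (none); mem=91
  op27 P0: load  L2 → S/S/I/I on L2; bus BusRd Flush; mem=35
  op28 P1: store L1 := 97 → I/M/I/I on L1; bus BusRdX Flush; mem=94
  op29 P2: load  L2 → S/S/S/I on L2; bus BusRd; mem=35

bus = BusRdX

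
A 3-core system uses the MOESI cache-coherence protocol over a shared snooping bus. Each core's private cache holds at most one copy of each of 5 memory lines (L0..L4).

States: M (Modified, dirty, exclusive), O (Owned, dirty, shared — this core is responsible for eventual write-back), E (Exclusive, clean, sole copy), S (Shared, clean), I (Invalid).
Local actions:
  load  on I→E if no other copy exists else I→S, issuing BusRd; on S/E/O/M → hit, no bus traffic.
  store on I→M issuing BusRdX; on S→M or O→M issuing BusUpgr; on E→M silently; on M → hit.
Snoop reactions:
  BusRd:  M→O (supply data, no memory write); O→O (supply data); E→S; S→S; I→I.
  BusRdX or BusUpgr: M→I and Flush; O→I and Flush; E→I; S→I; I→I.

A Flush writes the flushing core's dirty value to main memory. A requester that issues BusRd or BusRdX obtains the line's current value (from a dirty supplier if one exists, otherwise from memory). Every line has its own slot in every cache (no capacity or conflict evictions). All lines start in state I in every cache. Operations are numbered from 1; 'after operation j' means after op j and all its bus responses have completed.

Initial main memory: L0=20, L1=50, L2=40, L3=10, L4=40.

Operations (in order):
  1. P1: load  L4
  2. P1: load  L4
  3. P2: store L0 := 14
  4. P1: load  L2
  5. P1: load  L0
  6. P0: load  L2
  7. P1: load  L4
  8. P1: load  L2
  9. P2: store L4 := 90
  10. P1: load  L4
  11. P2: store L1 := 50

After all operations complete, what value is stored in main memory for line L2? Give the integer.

memory[L2] = 40

step 1: P1: load  L4  ⟶  IEI  (L4)  txn=BusRd  M[L4]=40
step 2: P1: load  L4  ⟶  IEI  (L4)  txn=∅  M[L4]=40
step 3: P2: store L0 := 14  ⟶  IIM  (L0)  txn=BusRdX  M[L0]=20
step 4: P1: load  L2  ⟶  IEI  (L2)  txn=BusRd  M[L2]=40
step 5: P1: load  L0  ⟶  ISO  (L0)  txn=BusRd  M[L0]=20
step 6: P0: load  L2  ⟶  SSI  (L2)  txn=BusRd  M[L2]=40
step 7: P1: load  L4  ⟶  IEI  (L4)  txn=∅  M[L4]=40
step 8: P1: load  L2  ⟶  SSI  (L2)  txn=∅  M[L2]=40
step 9: P2: store L4 := 90  ⟶  IIM  (L4)  txn=BusRdX  M[L4]=40
step 10: P1: load  L4  ⟶  ISO  (L4)  txn=BusRd  M[L4]=40
step 11: P2: store L1 := 50  ⟶  IIM  (L1)  txn=BusRdX  M[L1]=50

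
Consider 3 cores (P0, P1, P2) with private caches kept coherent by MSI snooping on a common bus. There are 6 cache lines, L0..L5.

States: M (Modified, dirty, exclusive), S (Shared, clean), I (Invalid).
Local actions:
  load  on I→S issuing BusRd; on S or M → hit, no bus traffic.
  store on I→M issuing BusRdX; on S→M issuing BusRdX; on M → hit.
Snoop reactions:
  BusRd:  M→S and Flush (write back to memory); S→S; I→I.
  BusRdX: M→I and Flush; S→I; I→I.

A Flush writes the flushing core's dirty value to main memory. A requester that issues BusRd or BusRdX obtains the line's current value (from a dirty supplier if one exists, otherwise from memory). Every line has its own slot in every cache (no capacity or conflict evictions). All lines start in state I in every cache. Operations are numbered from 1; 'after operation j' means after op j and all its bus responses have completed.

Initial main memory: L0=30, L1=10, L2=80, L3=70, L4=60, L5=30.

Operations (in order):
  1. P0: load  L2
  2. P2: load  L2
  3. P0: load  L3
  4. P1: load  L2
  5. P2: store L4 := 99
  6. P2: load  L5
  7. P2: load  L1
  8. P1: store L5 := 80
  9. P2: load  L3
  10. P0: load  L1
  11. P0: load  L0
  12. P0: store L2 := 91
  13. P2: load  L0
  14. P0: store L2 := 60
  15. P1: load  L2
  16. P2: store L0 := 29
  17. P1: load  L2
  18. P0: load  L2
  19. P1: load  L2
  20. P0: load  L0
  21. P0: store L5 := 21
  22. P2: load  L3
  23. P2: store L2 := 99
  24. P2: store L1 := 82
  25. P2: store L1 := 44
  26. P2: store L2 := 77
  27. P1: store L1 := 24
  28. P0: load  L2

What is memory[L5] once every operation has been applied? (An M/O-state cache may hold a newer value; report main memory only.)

1. P0: load  L2  bus=[BusRd]  L2: P0=S P1=I P2=I  mem[L2]=80
2. P2: load  L2  bus=[BusRd]  L2: P0=S P1=I P2=S  mem[L2]=80
3. P0: load  L3  bus=[BusRd]  L3: P0=S P1=I P2=I  mem[L3]=70
4. P1: load  L2  bus=[BusRd]  L2: P0=S P1=S P2=S  mem[L2]=80
5. P2: store L4 := 99  bus=[BusRdX]  L4: P0=I P1=I P2=M  mem[L4]=60
6. P2: load  L5  bus=[BusRd]  L5: P0=I P1=I P2=S  mem[L5]=30
7. P2: load  L1  bus=[BusRd]  L1: P0=I P1=I P2=S  mem[L1]=10
8. P1: store L5 := 80  bus=[BusRdX]  L5: P0=I P1=M P2=I  mem[L5]=30
9. P2: load  L3  bus=[BusRd]  L3: P0=S P1=I P2=S  mem[L3]=70
10. P0: load  L1  bus=[BusRd]  L1: P0=S P1=I P2=S  mem[L1]=10
11. P0: load  L0  bus=[BusRd]  L0: P0=S P1=I P2=I  mem[L0]=30
12. P0: store L2 := 91  bus=[BusRdX]  L2: P0=M P1=I P2=I  mem[L2]=80
13. P2: load  L0  bus=[BusRd]  L0: P0=S P1=I P2=S  mem[L0]=30
14. P0: store L2 := 60  bus=[-]  L2: P0=M P1=I P2=I  mem[L2]=80
15. P1: load  L2  bus=[BusRd,Flush]  L2: P0=S P1=S P2=I  mem[L2]=60
16. P2: store L0 := 29  bus=[BusRdX]  L0: P0=I P1=I P2=M  mem[L0]=30
17. P1: load  L2  bus=[-]  L2: P0=S P1=S P2=I  mem[L2]=60
18. P0: load  L2  bus=[-]  L2: P0=S P1=S P2=I  mem[L2]=60
19. P1: load  L2  bus=[-]  L2: P0=S P1=S P2=I  mem[L2]=60
20. P0: load  L0  bus=[BusRd,Flush]  L0: P0=S P1=I P2=S  mem[L0]=29
21. P0: store L5 := 21  bus=[BusRdX,Flush]  L5: P0=M P1=I P2=I  mem[L5]=80
22. P2: load  L3  bus=[-]  L3: P0=S P1=I P2=S  mem[L3]=70
23. P2: store L2 := 99  bus=[BusRdX]  L2: P0=I P1=I P2=M  mem[L2]=60
24. P2: store L1 := 82  bus=[BusRdX]  L1: P0=I P1=I P2=M  mem[L1]=10
25. P2: store L1 := 44  bus=[-]  L1: P0=I P1=I P2=M  mem[L1]=10
26. P2: store L2 := 77  bus=[-]  L2: P0=I P1=I P2=M  mem[L2]=60
27. P1: store L1 := 24  bus=[BusRdX,Flush]  L1: P0=I P1=M P2=I  mem[L1]=44
28. P0: load  L2  bus=[BusRd,Flush]  L2: P0=S P1=I P2=S  mem[L2]=77

memory[L5] = 80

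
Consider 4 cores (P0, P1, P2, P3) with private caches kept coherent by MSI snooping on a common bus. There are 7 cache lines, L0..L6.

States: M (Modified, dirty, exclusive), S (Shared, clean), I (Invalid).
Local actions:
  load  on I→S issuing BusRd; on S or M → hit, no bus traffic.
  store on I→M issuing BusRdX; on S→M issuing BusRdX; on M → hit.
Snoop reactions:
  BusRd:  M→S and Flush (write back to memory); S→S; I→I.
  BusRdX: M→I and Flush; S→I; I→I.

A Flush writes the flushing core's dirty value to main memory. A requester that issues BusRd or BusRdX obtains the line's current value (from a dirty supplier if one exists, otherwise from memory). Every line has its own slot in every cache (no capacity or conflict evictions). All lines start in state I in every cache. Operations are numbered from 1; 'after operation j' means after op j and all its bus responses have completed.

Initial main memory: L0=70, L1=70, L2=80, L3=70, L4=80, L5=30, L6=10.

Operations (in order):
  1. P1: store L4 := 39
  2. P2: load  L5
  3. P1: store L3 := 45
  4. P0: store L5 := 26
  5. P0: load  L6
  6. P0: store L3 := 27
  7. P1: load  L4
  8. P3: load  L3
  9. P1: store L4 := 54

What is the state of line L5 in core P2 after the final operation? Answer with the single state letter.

state = I

1. P1: store L4 := 39  bus=[BusRdX]  L4: P0=I P1=M P2=I P3=I  mem[L4]=80
2. P2: load  L5  bus=[BusRd]  L5: P0=I P1=I P2=S P3=I  mem[L5]=30
3. P1: store L3 := 45  bus=[BusRdX]  L3: P0=I P1=M P2=I P3=I  mem[L3]=70
4. P0: store L5 := 26  bus=[BusRdX]  L5: P0=M P1=I P2=I P3=I  mem[L5]=30
5. P0: load  L6  bus=[BusRd]  L6: P0=S P1=I P2=I P3=I  mem[L6]=10
6. P0: store L3 := 27  bus=[BusRdX,Flush]  L3: P0=M P1=I P2=I P3=I  mem[L3]=45
7. P1: load  L4  bus=[-]  L4: P0=I P1=M P2=I P3=I  mem[L4]=80
8. P3: load  L3  bus=[BusRd,Flush]  L3: P0=S P1=I P2=I P3=S  mem[L3]=27
9. P1: store L4 := 54  bus=[-]  L4: P0=I P1=M P2=I P3=I  mem[L4]=80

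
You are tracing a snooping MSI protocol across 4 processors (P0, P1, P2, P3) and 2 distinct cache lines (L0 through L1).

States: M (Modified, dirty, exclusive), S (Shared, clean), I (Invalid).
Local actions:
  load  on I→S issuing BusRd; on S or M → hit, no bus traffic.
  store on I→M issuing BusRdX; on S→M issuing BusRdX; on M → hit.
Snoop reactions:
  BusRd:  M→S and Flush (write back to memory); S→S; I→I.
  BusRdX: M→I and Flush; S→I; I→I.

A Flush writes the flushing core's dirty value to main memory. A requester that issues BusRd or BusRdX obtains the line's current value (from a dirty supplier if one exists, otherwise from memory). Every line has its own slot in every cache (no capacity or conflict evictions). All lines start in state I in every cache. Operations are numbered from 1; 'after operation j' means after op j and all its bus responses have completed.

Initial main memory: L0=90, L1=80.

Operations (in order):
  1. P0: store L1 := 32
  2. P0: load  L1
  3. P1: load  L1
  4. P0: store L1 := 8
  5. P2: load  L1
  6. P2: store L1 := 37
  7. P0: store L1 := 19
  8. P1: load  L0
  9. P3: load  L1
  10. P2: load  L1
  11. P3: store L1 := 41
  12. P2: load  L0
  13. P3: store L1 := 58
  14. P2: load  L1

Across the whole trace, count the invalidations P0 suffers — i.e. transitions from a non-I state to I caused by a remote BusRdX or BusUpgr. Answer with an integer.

invalidations = 2

[1] P0: store L1 := 32 | P0:M(32), P1:I, P2:I, P3:I | bus: BusRdX
[2] P0: load  L1 | P0:M(32), P1:I, P2:I, P3:I | bus: none
[3] P1: load  L1 | P0:S(32), P1:S(32), P2:I, P3:I | bus: BusRd,Flush
[4] P0: store L1 := 8 | P0:M(8), P1:I, P2:I, P3:I | bus: BusRdX
[5] P2: load  L1 | P0:S(8), P1:I, P2:S(8), P3:I | bus: BusRd,Flush
[6] P2: store L1 := 37 | P0:I, P1:I, P2:M(37), P3:I | bus: BusRdX
[7] P0: store L1 := 19 | P0:M(19), P1:I, P2:I, P3:I | bus: BusRdX,Flush
[8] P1: load  L0 | P0:I, P1:S(90), P2:I, P3:I | bus: BusRd
[9] P3: load  L1 | P0:S(19), P1:I, P2:I, P3:S(19) | bus: BusRd,Flush
[10] P2: load  L1 | P0:S(19), P1:I, P2:S(19), P3:S(19) | bus: BusRd
[11] P3: store L1 := 41 | P0:I, P1:I, P2:I, P3:M(41) | bus: BusRdX
[12] P2: load  L0 | P0:I, P1:S(90), P2:S(90), P3:I | bus: BusRd
[13] P3: store L1 := 58 | P0:I, P1:I, P2:I, P3:M(58) | bus: none
[14] P2: load  L1 | P0:I, P1:I, P2:S(58), P3:S(58) | bus: BusRd,Flush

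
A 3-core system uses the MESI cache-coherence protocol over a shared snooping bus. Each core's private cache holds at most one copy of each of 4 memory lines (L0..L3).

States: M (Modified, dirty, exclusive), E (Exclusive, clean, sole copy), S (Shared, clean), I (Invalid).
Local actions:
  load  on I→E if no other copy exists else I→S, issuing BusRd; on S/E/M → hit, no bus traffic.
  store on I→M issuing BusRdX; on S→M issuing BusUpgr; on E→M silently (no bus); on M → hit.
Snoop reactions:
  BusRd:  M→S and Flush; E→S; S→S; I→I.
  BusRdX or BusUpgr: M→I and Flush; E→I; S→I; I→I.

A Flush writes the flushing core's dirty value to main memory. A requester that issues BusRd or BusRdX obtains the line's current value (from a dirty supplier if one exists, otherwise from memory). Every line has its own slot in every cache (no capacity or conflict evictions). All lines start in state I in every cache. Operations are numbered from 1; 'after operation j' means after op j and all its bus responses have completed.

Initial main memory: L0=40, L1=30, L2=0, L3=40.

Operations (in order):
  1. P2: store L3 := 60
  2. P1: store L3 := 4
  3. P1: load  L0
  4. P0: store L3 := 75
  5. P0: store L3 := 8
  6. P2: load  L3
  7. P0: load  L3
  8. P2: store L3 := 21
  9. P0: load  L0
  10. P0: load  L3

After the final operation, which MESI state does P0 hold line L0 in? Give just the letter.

state = S

1. P2: store L3 := 60  bus=[BusRdX]  L3: P0=I P1=I P2=M  mem[L3]=40
2. P1: store L3 := 4  bus=[BusRdX,Flush]  L3: P0=I P1=M P2=I  mem[L3]=60
3. P1: load  L0  bus=[BusRd]  L0: P0=I P1=E P2=I  mem[L0]=40
4. P0: store L3 := 75  bus=[BusRdX,Flush]  L3: P0=M P1=I P2=I  mem[L3]=4
5. P0: store L3 := 8  bus=[-]  L3: P0=M P1=I P2=I  mem[L3]=4
6. P2: load  L3  bus=[BusRd,Flush]  L3: P0=S P1=I P2=S  mem[L3]=8
7. P0: load  L3  bus=[-]  L3: P0=S P1=I P2=S  mem[L3]=8
8. P2: store L3 := 21  bus=[BusUpgr]  L3: P0=I P1=I P2=M  mem[L3]=8
9. P0: load  L0  bus=[BusRd]  L0: P0=S P1=S P2=I  mem[L0]=40
10. P0: load  L3  bus=[BusRd,Flush]  L3: P0=S P1=I P2=S  mem[L3]=21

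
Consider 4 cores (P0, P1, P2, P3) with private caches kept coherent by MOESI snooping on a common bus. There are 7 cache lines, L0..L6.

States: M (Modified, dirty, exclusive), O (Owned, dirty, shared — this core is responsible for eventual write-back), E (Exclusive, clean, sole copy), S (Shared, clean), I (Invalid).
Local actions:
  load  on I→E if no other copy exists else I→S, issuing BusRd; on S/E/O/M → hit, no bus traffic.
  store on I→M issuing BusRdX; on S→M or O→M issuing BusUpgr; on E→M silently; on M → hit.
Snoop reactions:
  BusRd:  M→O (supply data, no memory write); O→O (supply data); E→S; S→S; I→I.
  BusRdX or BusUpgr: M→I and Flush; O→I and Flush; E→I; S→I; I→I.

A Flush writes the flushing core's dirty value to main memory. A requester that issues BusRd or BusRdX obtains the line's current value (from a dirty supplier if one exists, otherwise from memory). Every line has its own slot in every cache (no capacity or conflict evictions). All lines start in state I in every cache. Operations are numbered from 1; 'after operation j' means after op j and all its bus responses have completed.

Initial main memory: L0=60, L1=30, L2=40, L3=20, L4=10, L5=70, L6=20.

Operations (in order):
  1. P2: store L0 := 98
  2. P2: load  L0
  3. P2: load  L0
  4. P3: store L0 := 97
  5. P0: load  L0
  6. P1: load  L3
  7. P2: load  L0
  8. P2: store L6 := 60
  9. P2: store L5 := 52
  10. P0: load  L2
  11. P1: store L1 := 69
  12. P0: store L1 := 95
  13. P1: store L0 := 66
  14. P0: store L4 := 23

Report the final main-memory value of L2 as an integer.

1. P2: store L0 := 98  bus=[BusRdX]  L0: P0=I P1=I P2=M P3=I  mem[L0]=60
2. P2: load  L0  bus=[-]  L0: P0=I P1=I P2=M P3=I  mem[L0]=60
3. P2: load  L0  bus=[-]  L0: P0=I P1=I P2=M P3=I  mem[L0]=60
4. P3: store L0 := 97  bus=[BusRdX,Flush]  L0: P0=I P1=I P2=I P3=M  mem[L0]=98
5. P0: load  L0  bus=[BusRd]  L0: P0=S P1=I P2=I P3=O  mem[L0]=98
6. P1: load  L3  bus=[BusRd]  L3: P0=I P1=E P2=I P3=I  mem[L3]=20
7. P2: load  L0  bus=[BusRd]  L0: P0=S P1=I P2=S P3=O  mem[L0]=98
8. P2: store L6 := 60  bus=[BusRdX]  L6: P0=I P1=I P2=M P3=I  mem[L6]=20
9. P2: store L5 := 52  bus=[BusRdX]  L5: P0=I P1=I P2=M P3=I  mem[L5]=70
10. P0: load  L2  bus=[BusRd]  L2: P0=E P1=I P2=I P3=I  mem[L2]=40
11. P1: store L1 := 69  bus=[BusRdX]  L1: P0=I P1=M P2=I P3=I  mem[L1]=30
12. P0: store L1 := 95  bus=[BusRdX,Flush]  L1: P0=M P1=I P2=I P3=I  mem[L1]=69
13. P1: store L0 := 66  bus=[BusRdX,Flush]  L0: P0=I P1=M P2=I P3=I  mem[L0]=97
14. P0: store L4 := 23  bus=[BusRdX]  L4: P0=M P1=I P2=I P3=I  mem[L4]=10

memory[L2] = 40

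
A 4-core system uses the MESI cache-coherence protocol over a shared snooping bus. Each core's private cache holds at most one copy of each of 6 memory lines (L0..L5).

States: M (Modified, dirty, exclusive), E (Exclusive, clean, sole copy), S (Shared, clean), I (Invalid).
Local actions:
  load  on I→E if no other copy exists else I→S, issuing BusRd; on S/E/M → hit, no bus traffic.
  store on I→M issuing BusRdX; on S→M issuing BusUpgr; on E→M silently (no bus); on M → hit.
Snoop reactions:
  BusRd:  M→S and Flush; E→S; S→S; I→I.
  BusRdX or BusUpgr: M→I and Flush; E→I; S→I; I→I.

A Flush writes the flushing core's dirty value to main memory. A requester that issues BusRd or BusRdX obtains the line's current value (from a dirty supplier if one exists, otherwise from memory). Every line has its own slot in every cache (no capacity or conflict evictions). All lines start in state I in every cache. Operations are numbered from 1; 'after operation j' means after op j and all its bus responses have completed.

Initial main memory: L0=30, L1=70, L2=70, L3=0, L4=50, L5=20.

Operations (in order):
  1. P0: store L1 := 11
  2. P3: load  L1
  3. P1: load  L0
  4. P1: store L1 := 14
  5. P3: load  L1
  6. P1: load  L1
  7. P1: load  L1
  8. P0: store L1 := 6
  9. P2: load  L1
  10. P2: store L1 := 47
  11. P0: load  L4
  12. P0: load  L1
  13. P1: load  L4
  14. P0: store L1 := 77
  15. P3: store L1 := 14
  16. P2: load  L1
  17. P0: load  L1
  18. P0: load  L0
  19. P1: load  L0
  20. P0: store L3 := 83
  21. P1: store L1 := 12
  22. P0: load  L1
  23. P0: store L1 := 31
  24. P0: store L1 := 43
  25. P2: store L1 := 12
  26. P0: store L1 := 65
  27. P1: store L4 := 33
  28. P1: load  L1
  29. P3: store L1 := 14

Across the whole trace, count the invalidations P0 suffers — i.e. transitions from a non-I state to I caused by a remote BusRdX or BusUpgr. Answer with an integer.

1. P0: store L1 := 11  bus=[BusRdX]  L1: P0=M P1=I P2=I P3=I  mem[L1]=70
2. P3: load  L1  bus=[BusRd,Flush]  L1: P0=S P1=I P2=I P3=S  mem[L1]=11
3. P1: load  L0  bus=[BusRd]  L0: P0=I P1=E P2=I P3=I  mem[L0]=30
4. P1: store L1 := 14  bus=[BusRdX]  L1: P0=I P1=M P2=I P3=I  mem[L1]=11
5. P3: load  L1  bus=[BusRd,Flush]  L1: P0=I P1=S P2=I P3=S  mem[L1]=14
6. P1: load  L1  bus=[-]  L1: P0=I P1=S P2=I P3=S  mem[L1]=14
7. P1: load  L1  bus=[-]  L1: P0=I P1=S P2=I P3=S  mem[L1]=14
8. P0: store L1 := 6  bus=[BusRdX]  L1: P0=M P1=I P2=I P3=I  mem[L1]=14
9. P2: load  L1  bus=[BusRd,Flush]  L1: P0=S P1=I P2=S P3=I  mem[L1]=6
10. P2: store L1 := 47  bus=[BusUpgr]  L1: P0=I P1=I P2=M P3=I  mem[L1]=6
11. P0: load  L4  bus=[BusRd]  L4: P0=E P1=I P2=I P3=I  mem[L4]=50
12. P0: load  L1  bus=[BusRd,Flush]  L1: P0=S P1=I P2=S P3=I  mem[L1]=47
13. P1: load  L4  bus=[BusRd]  L4: P0=S P1=S P2=I P3=I  mem[L4]=50
14. P0: store L1 := 77  bus=[BusUpgr]  L1: P0=M P1=I P2=I P3=I  mem[L1]=47
15. P3: store L1 := 14  bus=[BusRdX,Flush]  L1: P0=I P1=I P2=I P3=M  mem[L1]=77
16. P2: load  L1  bus=[BusRd,Flush]  L1: P0=I P1=I P2=S P3=S  mem[L1]=14
17. P0: load  L1  bus=[BusRd]  L1: P0=S P1=I P2=S P3=S  mem[L1]=14
18. P0: load  L0  bus=[BusRd]  L0: P0=S P1=S P2=I P3=I  mem[L0]=30
19. P1: load  L0  bus=[-]  L0: P0=S P1=S P2=I P3=I  mem[L0]=30
20. P0: store L3 := 83  bus=[BusRdX]  L3: P0=M P1=I P2=I P3=I  mem[L3]=0
21. P1: store L1 := 12  bus=[BusRdX]  L1: P0=I P1=M P2=I P3=I  mem[L1]=14
22. P0: load  L1  bus=[BusRd,Flush]  L1: P0=S P1=S P2=I P3=I  mem[L1]=12
23. P0: store L1 := 31  bus=[BusUpgr]  L1: P0=M P1=I P2=I P3=I  mem[L1]=12
24. P0: store L1 := 43  bus=[-]  L1: P0=M P1=I P2=I P3=I  mem[L1]=12
25. P2: store L1 := 12  bus=[BusRdX,Flush]  L1: P0=I P1=I P2=M P3=I  mem[L1]=43
26. P0: store L1 := 65  bus=[BusRdX,Flush]  L1: P0=M P1=I P2=I P3=I  mem[L1]=12
27. P1: store L4 := 33  bus=[BusUpgr]  L4: P0=I P1=M P2=I P3=I  mem[L4]=50
28. P1: load  L1  bus=[BusRd,Flush]  L1: P0=S P1=S P2=I P3=I  mem[L1]=65
29. P3: store L1 := 14  bus=[BusRdX]  L1: P0=I P1=I P2=I P3=M  mem[L1]=65

invalidations = 7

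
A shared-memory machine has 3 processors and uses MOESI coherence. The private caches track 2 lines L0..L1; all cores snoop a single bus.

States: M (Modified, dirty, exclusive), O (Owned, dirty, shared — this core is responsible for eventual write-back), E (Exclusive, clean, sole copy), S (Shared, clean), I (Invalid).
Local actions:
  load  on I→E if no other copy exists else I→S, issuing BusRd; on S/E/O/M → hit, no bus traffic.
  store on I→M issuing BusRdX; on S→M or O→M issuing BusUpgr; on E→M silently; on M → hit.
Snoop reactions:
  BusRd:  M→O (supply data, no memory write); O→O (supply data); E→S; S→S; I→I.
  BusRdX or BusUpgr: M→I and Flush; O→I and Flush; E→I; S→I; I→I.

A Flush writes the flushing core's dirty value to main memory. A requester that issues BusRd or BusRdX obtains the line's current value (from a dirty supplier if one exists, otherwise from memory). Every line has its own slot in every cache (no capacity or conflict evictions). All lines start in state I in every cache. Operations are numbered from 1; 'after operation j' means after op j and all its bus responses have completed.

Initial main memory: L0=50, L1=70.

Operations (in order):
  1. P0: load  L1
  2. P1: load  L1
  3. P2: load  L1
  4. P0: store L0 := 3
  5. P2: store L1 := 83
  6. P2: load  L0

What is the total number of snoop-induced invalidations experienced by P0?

invalidations = 1

1. P0: load  L1  bus=[BusRd]  L1: P0=E P1=I P2=I  mem[L1]=70
2. P1: load  L1  bus=[BusRd]  L1: P0=S P1=S P2=I  mem[L1]=70
3. P2: load  L1  bus=[BusRd]  L1: P0=S P1=S P2=S  mem[L1]=70
4. P0: store L0 := 3  bus=[BusRdX]  L0: P0=M P1=I P2=I  mem[L0]=50
5. P2: store L1 := 83  bus=[BusUpgr]  L1: P0=I P1=I P2=M  mem[L1]=70
6. P2: load  L0  bus=[BusRd]  L0: P0=O P1=I P2=S  mem[L0]=50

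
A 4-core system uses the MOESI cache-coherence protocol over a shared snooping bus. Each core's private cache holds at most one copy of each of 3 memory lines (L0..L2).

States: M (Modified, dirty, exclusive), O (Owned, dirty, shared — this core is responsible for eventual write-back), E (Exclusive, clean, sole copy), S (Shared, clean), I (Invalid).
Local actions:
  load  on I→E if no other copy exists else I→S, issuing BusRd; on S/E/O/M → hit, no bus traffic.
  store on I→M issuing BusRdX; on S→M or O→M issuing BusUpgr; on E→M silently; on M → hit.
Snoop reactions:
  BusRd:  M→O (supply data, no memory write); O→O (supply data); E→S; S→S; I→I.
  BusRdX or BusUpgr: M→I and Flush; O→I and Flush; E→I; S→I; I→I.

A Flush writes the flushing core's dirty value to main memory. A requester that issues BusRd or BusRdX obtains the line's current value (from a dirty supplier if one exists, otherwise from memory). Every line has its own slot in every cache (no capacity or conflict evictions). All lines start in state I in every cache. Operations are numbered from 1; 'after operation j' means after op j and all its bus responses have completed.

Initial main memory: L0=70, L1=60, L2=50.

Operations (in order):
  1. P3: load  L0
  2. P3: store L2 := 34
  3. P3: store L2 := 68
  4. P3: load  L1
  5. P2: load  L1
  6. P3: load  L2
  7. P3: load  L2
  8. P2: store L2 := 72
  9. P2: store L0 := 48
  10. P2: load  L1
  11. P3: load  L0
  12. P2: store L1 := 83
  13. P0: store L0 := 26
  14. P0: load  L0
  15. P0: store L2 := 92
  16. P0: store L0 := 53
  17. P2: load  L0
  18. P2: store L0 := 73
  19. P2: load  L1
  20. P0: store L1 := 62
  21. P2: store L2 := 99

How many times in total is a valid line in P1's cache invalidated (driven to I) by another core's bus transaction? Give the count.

  op1 P3: load  L0 → I/I/I/E on L0; bus BusRd; mem=70
  op2 P3: store L2 := 34 → I/I/I/M on L2; bus BusRdX; mem=50
  op3 P3: store L2 := 68 → I/I/I/M on L2; bus (none); mem=50
  op4 P3: load  L1 → I/I/I/E on L1; bus BusRd; mem=60
  op5 P2: load  L1 → I/I/S/S on L1; bus BusRd; mem=60
  op6 P3: load  L2 → I/I/I/M on L2; bus (none); mem=50
  op7 P3: load  L2 → I/I/I/M on L2; bus (none); mem=50
  op8 P2: store L2 := 72 → I/I/M/I on L2; bus BusRdX Flush; mem=68
  op9 P2: store L0 := 48 → I/I/M/I on L0; bus BusRdX; mem=70
  op10 P2: load  L1 → I/I/S/S on L1; bus (none); mem=60
  op11 P3: load  L0 → I/I/O/S on L0; bus BusRd; mem=70
  op12 P2: store L1 := 83 → I/I/M/I on L1; bus BusUpgr; mem=60
  op13 P0: store L0 := 26 → M/I/I/I on L0; bus BusRdX Flush; mem=48
  op14 P0: load  L0 → M/I/I/I on L0; bus (none); mem=48
  op15 P0: store L2 := 92 → M/I/I/I on L2; bus BusRdX Flush; mem=72
  op16 P0: store L0 := 53 → M/I/I/I on L0; bus (none); mem=48
  op17 P2: load  L0 → O/I/S/I on L0; bus BusRd; mem=48
  op18 P2: store L0 := 73 → I/I/M/I on L0; bus BusUpgr Flush; mem=53
  op19 P2: load  L1 → I/I/M/I on L1; bus (none); mem=60
  op20 P0: store L1 := 62 → M/I/I/I on L1; bus BusRdX Flush; mem=83
  op21 P2: store L2 := 99 → I/I/M/I on L2; bus BusRdX Flush; mem=92

invalidations = 0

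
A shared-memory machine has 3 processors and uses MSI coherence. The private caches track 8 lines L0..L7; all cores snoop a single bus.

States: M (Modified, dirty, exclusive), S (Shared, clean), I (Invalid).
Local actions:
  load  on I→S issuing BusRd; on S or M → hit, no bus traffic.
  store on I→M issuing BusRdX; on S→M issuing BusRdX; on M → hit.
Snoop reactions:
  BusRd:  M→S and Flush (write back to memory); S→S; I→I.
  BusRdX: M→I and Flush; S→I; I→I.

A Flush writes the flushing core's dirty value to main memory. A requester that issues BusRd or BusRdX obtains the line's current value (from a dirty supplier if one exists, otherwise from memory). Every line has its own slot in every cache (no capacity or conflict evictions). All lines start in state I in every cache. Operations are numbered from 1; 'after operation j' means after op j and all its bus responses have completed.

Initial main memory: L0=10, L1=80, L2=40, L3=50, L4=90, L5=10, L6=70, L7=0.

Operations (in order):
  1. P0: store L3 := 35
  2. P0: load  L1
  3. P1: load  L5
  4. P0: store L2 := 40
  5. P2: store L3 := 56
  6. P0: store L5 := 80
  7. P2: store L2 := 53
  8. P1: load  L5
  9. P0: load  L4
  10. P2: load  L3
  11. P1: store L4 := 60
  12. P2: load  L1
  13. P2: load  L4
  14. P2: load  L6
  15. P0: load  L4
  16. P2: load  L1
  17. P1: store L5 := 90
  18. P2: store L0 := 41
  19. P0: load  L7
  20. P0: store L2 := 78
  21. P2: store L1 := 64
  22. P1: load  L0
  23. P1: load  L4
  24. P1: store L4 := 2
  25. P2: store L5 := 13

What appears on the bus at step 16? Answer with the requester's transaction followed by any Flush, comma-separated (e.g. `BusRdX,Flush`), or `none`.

bus = none

[1] P0: store L3 := 35 | P0:M(35), P1:I, P2:I | bus: BusRdX
[2] P0: load  L1 | P0:S(80), P1:I, P2:I | bus: BusRd
[3] P1: load  L5 | P0:I, P1:S(10), P2:I | bus: BusRd
[4] P0: store L2 := 40 | P0:M(40), P1:I, P2:I | bus: BusRdX
[5] P2: store L3 := 56 | P0:I, P1:I, P2:M(56) | bus: BusRdX,Flush
[6] P0: store L5 := 80 | P0:M(80), P1:I, P2:I | bus: BusRdX
[7] P2: store L2 := 53 | P0:I, P1:I, P2:M(53) | bus: BusRdX,Flush
[8] P1: load  L5 | P0:S(80), P1:S(80), P2:I | bus: BusRd,Flush
[9] P0: load  L4 | P0:S(90), P1:I, P2:I | bus: BusRd
[10] P2: load  L3 | P0:I, P1:I, P2:M(56) | bus: none
[11] P1: store L4 := 60 | P0:I, P1:M(60), P2:I | bus: BusRdX
[12] P2: load  L1 | P0:S(80), P1:I, P2:S(80) | bus: BusRd
[13] P2: load  L4 | P0:I, P1:S(60), P2:S(60) | bus: BusRd,Flush
[14] P2: load  L6 | P0:I, P1:I, P2:S(70) | bus: BusRd
[15] P0: load  L4 | P0:S(60), P1:S(60), P2:S(60) | bus: BusRd
[16] P2: load  L1 | P0:S(80), P1:I, P2:S(80) | bus: none
[17] P1: store L5 := 90 | P0:I, P1:M(90), P2:I | bus: BusRdX
[18] P2: store L0 := 41 | P0:I, P1:I, P2:M(41) | bus: BusRdX
[19] P0: load  L7 | P0:S(0), P1:I, P2:I | bus: BusRd
[20] P0: store L2 := 78 | P0:M(78), P1:I, P2:I | bus: BusRdX,Flush
[21] P2: store L1 := 64 | P0:I, P1:I, P2:M(64) | bus: BusRdX
[22] P1: load  L0 | P0:I, P1:S(41), P2:S(41) | bus: BusRd,Flush
[23] P1: load  L4 | P0:S(60), P1:S(60), P2:S(60) | bus: none
[24] P1: store L4 := 2 | P0:I, P1:M(2), P2:I | bus: BusRdX
[25] P2: store L5 := 13 | P0:I, P1:I, P2:M(13) | bus: BusRdX,Flush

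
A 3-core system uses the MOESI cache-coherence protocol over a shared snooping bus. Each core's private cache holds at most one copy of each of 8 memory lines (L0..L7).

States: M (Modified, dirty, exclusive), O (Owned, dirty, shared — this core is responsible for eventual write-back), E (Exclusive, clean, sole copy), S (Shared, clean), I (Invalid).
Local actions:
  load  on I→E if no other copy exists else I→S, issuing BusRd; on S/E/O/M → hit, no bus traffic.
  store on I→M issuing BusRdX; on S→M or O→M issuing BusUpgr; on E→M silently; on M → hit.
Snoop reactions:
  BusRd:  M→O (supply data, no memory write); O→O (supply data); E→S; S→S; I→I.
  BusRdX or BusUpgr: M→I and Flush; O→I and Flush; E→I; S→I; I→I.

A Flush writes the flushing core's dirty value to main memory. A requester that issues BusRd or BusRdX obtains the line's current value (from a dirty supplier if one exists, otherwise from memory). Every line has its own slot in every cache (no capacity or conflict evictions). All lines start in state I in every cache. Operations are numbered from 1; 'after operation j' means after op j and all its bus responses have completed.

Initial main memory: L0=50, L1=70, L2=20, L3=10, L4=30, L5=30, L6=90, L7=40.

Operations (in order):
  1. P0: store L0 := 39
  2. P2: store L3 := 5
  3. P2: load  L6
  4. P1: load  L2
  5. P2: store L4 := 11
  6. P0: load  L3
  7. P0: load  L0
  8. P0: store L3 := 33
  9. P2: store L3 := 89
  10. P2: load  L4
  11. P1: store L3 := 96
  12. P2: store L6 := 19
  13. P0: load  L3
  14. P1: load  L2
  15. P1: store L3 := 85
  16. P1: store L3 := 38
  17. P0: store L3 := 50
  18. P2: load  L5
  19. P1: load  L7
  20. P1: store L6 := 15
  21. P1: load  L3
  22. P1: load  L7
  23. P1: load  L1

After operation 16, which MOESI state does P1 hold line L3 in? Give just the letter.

  op1 P0: store L0 := 39 → M/I/I on L0; bus BusRdX; mem=50
  op2 P2: store L3 := 5 → I/I/M on L3; bus BusRdX; mem=10
  op3 P2: load  L6 → I/I/E on L6; bus BusRd; mem=90
  op4 P1: load  L2 → I/E/I on L2; bus BusRd; mem=20
  op5 P2: store L4 := 11 → I/I/M on L4; bus BusRdX; mem=30
  op6 P0: load  L3 → S/I/O on L3; bus BusRd; mem=10
  op7 P0: load  L0 → M/I/I on L0; bus (none); mem=50
  op8 P0: store L3 := 33 → M/I/I on L3; bus BusUpgr Flush; mem=5
  op9 P2: store L3 := 89 → I/I/M on L3; bus BusRdX Flush; mem=33
  op10 P2: load  L4 → I/I/M on L4; bus (none); mem=30
  op11 P1: store L3 := 96 → I/M/I on L3; bus BusRdX Flush; mem=89
  op12 P2: store L6 := 19 → I/I/M on L6; bus (none); mem=90
  op13 P0: load  L3 → S/O/I on L3; bus BusRd; mem=89
  op14 P1: load  L2 → I/E/I on L2; bus (none); mem=20
  op15 P1: store L3 := 85 → I/M/I on L3; bus BusUpgr; mem=89
  op16 P1: store L3 := 38 → I/M/I on L3; bus (none); mem=89
  op17 P0: store L3 := 50 → M/I/I on L3; bus BusRdX Flush; mem=38
  op18 P2: load  L5 → I/I/E on L5; bus BusRd; mem=30
  op19 P1: load  L7 → I/E/I on L7; bus BusRd; mem=40
  op20 P1: store L6 := 15 → I/M/I on L6; bus BusRdX Flush; mem=19
  op21 P1: load  L3 → O/S/I on L3; bus BusRd; mem=38
  op22 P1: load  L7 → I/E/I on L7; bus (none); mem=40
  op23 P1: load  L1 → I/E/I on L1; bus BusRd; mem=70

state = M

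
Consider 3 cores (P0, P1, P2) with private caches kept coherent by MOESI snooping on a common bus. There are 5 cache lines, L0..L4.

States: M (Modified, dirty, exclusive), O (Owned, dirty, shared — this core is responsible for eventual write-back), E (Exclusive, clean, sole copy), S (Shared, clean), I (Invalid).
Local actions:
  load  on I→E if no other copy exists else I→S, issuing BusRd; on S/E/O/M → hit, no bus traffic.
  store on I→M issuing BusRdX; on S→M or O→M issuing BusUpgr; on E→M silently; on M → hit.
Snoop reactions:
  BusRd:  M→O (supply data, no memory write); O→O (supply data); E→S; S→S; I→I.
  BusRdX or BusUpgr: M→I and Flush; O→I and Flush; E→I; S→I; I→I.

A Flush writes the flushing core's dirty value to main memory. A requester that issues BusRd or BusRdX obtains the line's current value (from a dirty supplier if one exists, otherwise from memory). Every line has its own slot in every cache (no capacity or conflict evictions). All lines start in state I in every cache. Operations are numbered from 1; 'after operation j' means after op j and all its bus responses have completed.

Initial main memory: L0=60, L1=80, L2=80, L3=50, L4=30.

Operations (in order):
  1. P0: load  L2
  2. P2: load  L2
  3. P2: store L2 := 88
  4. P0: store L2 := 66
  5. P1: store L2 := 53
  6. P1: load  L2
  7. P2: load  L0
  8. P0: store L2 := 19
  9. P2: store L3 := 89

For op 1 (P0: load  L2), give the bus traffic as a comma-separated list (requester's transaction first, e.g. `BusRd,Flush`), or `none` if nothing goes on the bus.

bus = BusRd

  op1 P0: load  L2 → E/I/I on L2; bus BusRd; mem=80
  op2 P2: load  L2 → S/I/S on L2; bus BusRd; mem=80
  op3 P2: store L2 := 88 → I/I/M on L2; bus BusUpgr; mem=80
  op4 P0: store L2 := 66 → M/I/I on L2; bus BusRdX Flush; mem=88
  op5 P1: store L2 := 53 → I/M/I on L2; bus BusRdX Flush; mem=66
  op6 P1: load  L2 → I/M/I on L2; bus (none); mem=66
  op7 P2: load  L0 → I/I/E on L0; bus BusRd; mem=60
  op8 P0: store L2 := 19 → M/I/I on L2; bus BusRdX Flush; mem=53
  op9 P2: store L3 := 89 → I/I/M on L3; bus BusRdX; mem=50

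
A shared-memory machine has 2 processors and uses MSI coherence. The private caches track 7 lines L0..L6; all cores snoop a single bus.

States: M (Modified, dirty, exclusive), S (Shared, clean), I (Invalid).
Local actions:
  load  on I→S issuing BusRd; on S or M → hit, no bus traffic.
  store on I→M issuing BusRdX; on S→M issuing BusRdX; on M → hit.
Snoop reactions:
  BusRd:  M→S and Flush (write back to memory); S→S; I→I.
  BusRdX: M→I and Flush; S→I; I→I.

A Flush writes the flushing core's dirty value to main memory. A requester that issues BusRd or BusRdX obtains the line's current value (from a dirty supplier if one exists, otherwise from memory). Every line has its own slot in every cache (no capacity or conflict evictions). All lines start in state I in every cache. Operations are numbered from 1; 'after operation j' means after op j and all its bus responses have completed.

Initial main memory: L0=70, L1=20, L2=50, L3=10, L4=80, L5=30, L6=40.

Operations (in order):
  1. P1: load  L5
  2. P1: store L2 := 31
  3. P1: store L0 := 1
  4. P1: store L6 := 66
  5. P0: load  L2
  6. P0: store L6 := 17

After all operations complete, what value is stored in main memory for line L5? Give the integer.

step 1: P1: load  L5  ⟶  IS  (L5)  txn=BusRd  M[L5]=30
step 2: P1: store L2 := 31  ⟶  IM  (L2)  txn=BusRdX  M[L2]=50
step 3: P1: store L0 := 1  ⟶  IM  (L0)  txn=BusRdX  M[L0]=70
step 4: P1: store L6 := 66  ⟶  IM  (L6)  txn=BusRdX  M[L6]=40
step 5: P0: load  L2  ⟶  SS  (L2)  txn=BusRd+Flush  M[L2]=31
step 6: P0: store L6 := 17  ⟶  MI  (L6)  txn=BusRdX+Flush  M[L6]=66

memory[L5] = 30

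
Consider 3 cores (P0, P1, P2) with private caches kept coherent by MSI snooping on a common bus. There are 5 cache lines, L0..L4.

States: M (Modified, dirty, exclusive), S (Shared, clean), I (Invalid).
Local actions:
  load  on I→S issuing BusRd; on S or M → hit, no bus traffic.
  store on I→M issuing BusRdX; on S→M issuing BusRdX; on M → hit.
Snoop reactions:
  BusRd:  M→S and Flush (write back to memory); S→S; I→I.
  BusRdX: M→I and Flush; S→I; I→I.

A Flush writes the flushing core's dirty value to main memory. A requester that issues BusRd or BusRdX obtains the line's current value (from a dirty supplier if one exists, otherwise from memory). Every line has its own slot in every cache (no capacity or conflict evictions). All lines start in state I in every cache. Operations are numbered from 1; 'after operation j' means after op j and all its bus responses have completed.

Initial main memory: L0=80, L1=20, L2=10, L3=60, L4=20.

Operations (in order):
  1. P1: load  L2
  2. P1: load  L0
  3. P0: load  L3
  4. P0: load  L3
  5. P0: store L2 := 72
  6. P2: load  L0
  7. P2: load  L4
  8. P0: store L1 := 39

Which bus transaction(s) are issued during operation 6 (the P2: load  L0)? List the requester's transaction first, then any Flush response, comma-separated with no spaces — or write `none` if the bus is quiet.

bus = BusRd

1. P1: load  L2  bus=[BusRd]  L2: P0=I P1=S P2=I  mem[L2]=10
2. P1: load  L0  bus=[BusRd]  L0: P0=I P1=S P2=I  mem[L0]=80
3. P0: load  L3  bus=[BusRd]  L3: P0=S P1=I P2=I  mem[L3]=60
4. P0: load  L3  bus=[-]  L3: P0=S P1=I P2=I  mem[L3]=60
5. P0: store L2 := 72  bus=[BusRdX]  L2: P0=M P1=I P2=I  mem[L2]=10
6. P2: load  L0  bus=[BusRd]  L0: P0=I P1=S P2=S  mem[L0]=80
7. P2: load  L4  bus=[BusRd]  L4: P0=I P1=I P2=S  mem[L4]=20
8. P0: store L1 := 39  bus=[BusRdX]  L1: P0=M P1=I P2=I  mem[L1]=20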